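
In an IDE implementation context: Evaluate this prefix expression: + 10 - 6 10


Parsing prefix expression: + 10 - 6 10
Step 1: Innermost operation '- 6 10'
  6 - 10 = -4
Step 2: Outer operation '+ 10 [-4]'
  10 + -4 = 6

6


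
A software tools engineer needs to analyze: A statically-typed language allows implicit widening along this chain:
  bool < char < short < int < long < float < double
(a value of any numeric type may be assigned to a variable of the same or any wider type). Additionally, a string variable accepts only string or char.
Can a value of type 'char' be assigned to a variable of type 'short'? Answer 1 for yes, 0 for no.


Target variable type: short
Source value type: char
Numeric ranks: char=1, short=2
Widening allowed iff rank(source) <= rank(target): 1 <= 2? Yes
Result: 1

1


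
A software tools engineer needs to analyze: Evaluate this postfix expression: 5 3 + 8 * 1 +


Processing tokens left to right:
Push 5, Push 3
Pop 5 and 3, compute 5 + 3 = 8, push 8
Push 8
Pop 8 and 8, compute 8 * 8 = 64, push 64
Push 1
Pop 64 and 1, compute 64 + 1 = 65, push 65
Stack result: 65

65


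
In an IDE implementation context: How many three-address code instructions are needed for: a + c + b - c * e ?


Expression: a + c + b - c * e
Generating three-address code (respecting * over +/- precedence):
  Instruction 1: t1 = c * e
  Instruction 2: t2 = a + c
  Instruction 3: t3 = t2 + b
  Instruction 4: t4 = t3 - t1
Total instructions: 4

4


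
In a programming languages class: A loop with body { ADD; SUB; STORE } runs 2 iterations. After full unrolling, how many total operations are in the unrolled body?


Loop body operations: ADD, SUB, STORE (3 ops per iteration)
Unrolling 2 iterations:
  Iteration 1: ADD, SUB, STORE (3 ops)
  Iteration 2: ADD, SUB, STORE (3 ops)
Total: 2 iterations * 3 ops/iter = 6 operations

6


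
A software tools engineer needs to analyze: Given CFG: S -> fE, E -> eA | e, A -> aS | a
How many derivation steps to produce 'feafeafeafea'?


Grammar: S -> fE, E -> eA | e, A -> aS | a
Deriving 'feafeafeafea':
Step 1: S -> fE => fE
Step 2: E -> eA => feA
Step 3: A -> aS => feaS
Step 4: S -> fE => feafE
Step 5: E -> eA => feafeA
Step 6: A -> aS => feafeaS
Step 7: S -> fE => feafeafE
Step 8: E -> eA => feafeafeA
Step 9: A -> aS => feafeafeaS
Step 10: S -> fE => feafeafeafE
Step 11: E -> eA => feafeafeafeA
Step 12: A -> a => feafeafeafea
Total derivation steps: 12

12


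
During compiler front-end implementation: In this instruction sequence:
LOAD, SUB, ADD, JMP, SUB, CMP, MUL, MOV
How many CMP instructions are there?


Scanning instruction sequence for CMP:
  Position 1: LOAD
  Position 2: SUB
  Position 3: ADD
  Position 4: JMP
  Position 5: SUB
  Position 6: CMP <- MATCH
  Position 7: MUL
  Position 8: MOV
Matches at positions: [6]
Total CMP count: 1

1


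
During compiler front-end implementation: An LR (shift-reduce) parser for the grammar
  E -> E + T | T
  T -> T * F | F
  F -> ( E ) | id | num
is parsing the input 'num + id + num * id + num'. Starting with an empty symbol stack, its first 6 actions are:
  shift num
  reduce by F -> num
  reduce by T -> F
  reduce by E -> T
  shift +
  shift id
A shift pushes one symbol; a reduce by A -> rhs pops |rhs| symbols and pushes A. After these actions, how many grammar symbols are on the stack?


Tracking the symbol stack through each action:
  Action 1: shift 'num' : push -> stack = [num] (size 1)
  Action 2: reduce by F -> num : pop 1, push F -> stack = [F] (size 1)
  Action 3: reduce by T -> F : pop 1, push T -> stack = [T] (size 1)
  Action 4: reduce by E -> T : pop 1, push E -> stack = [E] (size 1)
  Action 5: shift '+' : push -> stack = [E, +] (size 2)
  Action 6: shift 'id' : push -> stack = [E, +, id] (size 3)
Final stack size: 3

3


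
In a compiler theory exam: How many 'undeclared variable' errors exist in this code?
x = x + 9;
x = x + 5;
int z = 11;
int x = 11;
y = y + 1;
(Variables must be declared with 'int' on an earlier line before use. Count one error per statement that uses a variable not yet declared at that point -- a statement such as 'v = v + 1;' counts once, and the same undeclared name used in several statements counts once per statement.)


Scanning code line by line:
  Line 1: use 'x' -> ERROR (undeclared)
  Line 2: use 'x' -> ERROR (undeclared)
  Line 3: declare 'z' -> declared = ['z']
  Line 4: declare 'x' -> declared = ['x', 'z']
  Line 5: use 'y' -> ERROR (undeclared)
Total undeclared variable errors: 3

3


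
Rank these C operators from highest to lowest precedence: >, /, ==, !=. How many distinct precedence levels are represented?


Looking up precedence for each operator:
  > -> precedence 4
  / -> precedence 6
  == -> precedence 3
  != -> precedence 3
Sorted highest to lowest: /, >, ==, !=
Distinct precedence values: [6, 4, 3]
Number of distinct levels: 3

3


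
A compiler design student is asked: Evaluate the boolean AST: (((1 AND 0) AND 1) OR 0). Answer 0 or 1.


Step 1: Evaluate inner node
  1 AND 0 = 0
Step 2: Evaluate next node
  0 AND 1 = 0
Step 3: Evaluate root node
  0 OR 0 = 0

0


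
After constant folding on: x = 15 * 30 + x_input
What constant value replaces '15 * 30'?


Identifying constant sub-expression:
  Original: x = 15 * 30 + x_input
  15 and 30 are both compile-time constants
  Evaluating: 15 * 30 = 450
  After folding: x = 450 + x_input

450


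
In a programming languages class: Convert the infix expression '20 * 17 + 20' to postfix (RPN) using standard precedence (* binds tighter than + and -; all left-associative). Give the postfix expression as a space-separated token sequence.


Applying the shunting-yard algorithm:
  Operand 20 -> output
  Push '*' onto operator stack -> op-stack: [*]
  Operand 17 -> output
  See '+' (prec 1); top '*' (prec 2) >= it -> pop '*' to output
  Push '+' onto operator stack -> op-stack: [+]
  Operand 20 -> output
  End of input: pop '+' to output
Postfix result: 20 17 * 20 +

20 17 * 20 +


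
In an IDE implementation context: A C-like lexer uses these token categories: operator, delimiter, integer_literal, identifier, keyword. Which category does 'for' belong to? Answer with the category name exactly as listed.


Token: 'for'
Checking categories:
  identifier: no
  integer_literal: no
  operator: no
  keyword: YES
  delimiter: no
Category: keyword

keyword


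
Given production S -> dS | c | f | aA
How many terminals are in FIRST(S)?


Production: S -> dS | c | f | aA
Examining each alternative for leading terminals:
  S -> dS : first terminal = 'd'
  S -> c : first terminal = 'c'
  S -> f : first terminal = 'f'
  S -> aA : first terminal = 'a'
FIRST(S) = {a, c, d, f}
Count: 4

4


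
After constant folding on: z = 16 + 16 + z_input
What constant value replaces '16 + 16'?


Identifying constant sub-expression:
  Original: z = 16 + 16 + z_input
  16 and 16 are both compile-time constants
  Evaluating: 16 + 16 = 32
  After folding: z = 32 + z_input

32


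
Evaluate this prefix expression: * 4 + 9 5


Parsing prefix expression: * 4 + 9 5
Step 1: Innermost operation '+ 9 5'
  9 + 5 = 14
Step 2: Outer operation '* 4 [14]'
  4 * 14 = 56

56


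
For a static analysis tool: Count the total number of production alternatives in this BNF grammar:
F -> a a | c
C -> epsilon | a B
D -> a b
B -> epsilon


Counting alternatives per rule:
  F: 2 alternative(s)
  C: 2 alternative(s)
  D: 1 alternative(s)
  B: 1 alternative(s)
Sum: 2 + 2 + 1 + 1 = 6

6


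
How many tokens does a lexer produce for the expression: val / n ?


Scanning 'val / n'
Token 1: 'val' -> identifier
Token 2: '/' -> operator
Token 3: 'n' -> identifier
Total tokens: 3

3


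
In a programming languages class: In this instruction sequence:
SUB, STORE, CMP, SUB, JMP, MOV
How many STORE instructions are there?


Scanning instruction sequence for STORE:
  Position 1: SUB
  Position 2: STORE <- MATCH
  Position 3: CMP
  Position 4: SUB
  Position 5: JMP
  Position 6: MOV
Matches at positions: [2]
Total STORE count: 1

1


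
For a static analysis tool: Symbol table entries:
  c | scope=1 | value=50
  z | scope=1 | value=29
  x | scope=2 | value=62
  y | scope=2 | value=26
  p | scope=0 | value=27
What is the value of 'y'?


Searching symbol table for 'y':
  c | scope=1 | value=50
  z | scope=1 | value=29
  x | scope=2 | value=62
  y | scope=2 | value=26 <- MATCH
  p | scope=0 | value=27
Found 'y' at scope 2 with value 26

26


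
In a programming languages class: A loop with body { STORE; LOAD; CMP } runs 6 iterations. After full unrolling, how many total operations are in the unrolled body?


Loop body operations: STORE, LOAD, CMP (3 ops per iteration)
Unrolling 6 iterations:
  Iteration 1: STORE, LOAD, CMP (3 ops)
  Iteration 2: STORE, LOAD, CMP (3 ops)
  Iteration 3: STORE, LOAD, CMP (3 ops)
  Iteration 4: STORE, LOAD, CMP (3 ops)
  Iteration 5: STORE, LOAD, CMP (3 ops)
  Iteration 6: STORE, LOAD, CMP (3 ops)
Total: 6 iterations * 3 ops/iter = 18 operations

18


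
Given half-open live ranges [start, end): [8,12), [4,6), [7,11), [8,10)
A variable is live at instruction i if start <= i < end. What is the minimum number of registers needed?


Live ranges:
  Var0: [8, 12)
  Var1: [4, 6)
  Var2: [7, 11)
  Var3: [8, 10)
Sweep-line events (position, delta, active):
  pos=4 start -> active=1
  pos=6 end -> active=0
  pos=7 start -> active=1
  pos=8 start -> active=2
  pos=8 start -> active=3
  pos=10 end -> active=2
  pos=11 end -> active=1
  pos=12 end -> active=0
Maximum simultaneous active: 3
Minimum registers needed: 3

3


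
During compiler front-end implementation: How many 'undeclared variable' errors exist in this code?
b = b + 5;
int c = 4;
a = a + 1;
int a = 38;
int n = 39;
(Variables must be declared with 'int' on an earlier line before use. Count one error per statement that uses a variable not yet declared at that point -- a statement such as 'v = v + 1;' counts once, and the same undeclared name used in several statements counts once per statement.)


Scanning code line by line:
  Line 1: use 'b' -> ERROR (undeclared)
  Line 2: declare 'c' -> declared = ['c']
  Line 3: use 'a' -> ERROR (undeclared)
  Line 4: declare 'a' -> declared = ['a', 'c']
  Line 5: declare 'n' -> declared = ['a', 'c', 'n']
Total undeclared variable errors: 2

2


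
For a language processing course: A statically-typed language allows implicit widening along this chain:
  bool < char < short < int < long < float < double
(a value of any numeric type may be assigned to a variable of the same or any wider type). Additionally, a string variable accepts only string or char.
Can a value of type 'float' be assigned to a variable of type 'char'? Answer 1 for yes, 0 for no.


Target variable type: char
Source value type: float
Numeric ranks: float=5, char=1
Widening allowed iff rank(source) <= rank(target): 5 <= 1? No
Result: 0

0


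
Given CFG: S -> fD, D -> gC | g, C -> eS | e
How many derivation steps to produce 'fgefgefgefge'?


Grammar: S -> fD, D -> gC | g, C -> eS | e
Deriving 'fgefgefgefge':
Step 1: S -> fD => fD
Step 2: D -> gC => fgC
Step 3: C -> eS => fgeS
Step 4: S -> fD => fgefD
Step 5: D -> gC => fgefgC
Step 6: C -> eS => fgefgeS
Step 7: S -> fD => fgefgefD
Step 8: D -> gC => fgefgefgC
Step 9: C -> eS => fgefgefgeS
Step 10: S -> fD => fgefgefgefD
Step 11: D -> gC => fgefgefgefgC
Step 12: C -> e => fgefgefgefge
Total derivation steps: 12

12


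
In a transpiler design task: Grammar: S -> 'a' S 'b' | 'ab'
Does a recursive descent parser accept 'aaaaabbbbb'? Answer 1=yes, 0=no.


Grammar accepts strings of the form a^n b^n (n >= 1)
Word: 'aaaaabbbbb'
Counting: 5 a's and 5 b's
Check: 5 == 5? Yes
Derivation (S -> aSb applied 4 time(s), then S -> ab): S => aSb => aaSbb => aaaSbbb => aaaaSbbbb => aaaaabbbbb
Accepted

1


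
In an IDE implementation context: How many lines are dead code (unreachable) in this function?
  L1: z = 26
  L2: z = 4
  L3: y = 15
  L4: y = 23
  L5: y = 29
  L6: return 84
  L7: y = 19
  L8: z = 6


Analyzing control flow:
  L1: reachable (before return)
  L2: reachable (before return)
  L3: reachable (before return)
  L4: reachable (before return)
  L5: reachable (before return)
  L6: reachable (return statement)
  L7: DEAD (after return at L6)
  L8: DEAD (after return at L6)
Return at L6, total lines = 8
Dead lines: L7 through L8
Count: 2

2


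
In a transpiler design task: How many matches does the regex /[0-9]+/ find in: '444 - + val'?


Pattern: /[0-9]+/ (int literals)
Input: '444 - + val'
Scanning for matches:
  Match 1: '444'
Total matches: 1

1


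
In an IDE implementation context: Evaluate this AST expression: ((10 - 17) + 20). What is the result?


Expression: ((10 - 17) + 20)
Evaluating step by step:
  10 - 17 = -7
  -7 + 20 = 13
Result: 13

13


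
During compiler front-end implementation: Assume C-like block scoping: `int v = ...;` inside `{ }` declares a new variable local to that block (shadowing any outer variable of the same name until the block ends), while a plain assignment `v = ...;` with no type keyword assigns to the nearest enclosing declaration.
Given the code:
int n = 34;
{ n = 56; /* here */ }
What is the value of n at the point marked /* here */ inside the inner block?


Analyzing scoping rules:
Outer scope: declares n = 34
Inner block: 'n = 56;' has no type keyword, so it is an assignment to the outer n (no shadowing)
Inside the block, after the assignment -> 56
Result: 56

56


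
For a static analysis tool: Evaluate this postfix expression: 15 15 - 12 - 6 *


Processing tokens left to right:
Push 15, Push 15
Pop 15 and 15, compute 15 - 15 = 0, push 0
Push 12
Pop 0 and 12, compute 0 - 12 = -12, push -12
Push 6
Pop -12 and 6, compute -12 * 6 = -72, push -72
Stack result: -72

-72


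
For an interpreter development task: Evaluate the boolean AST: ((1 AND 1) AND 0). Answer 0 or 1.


Step 1: Evaluate inner node
  1 AND 1 = 1
Step 2: Evaluate root node
  1 AND 0 = 0

0


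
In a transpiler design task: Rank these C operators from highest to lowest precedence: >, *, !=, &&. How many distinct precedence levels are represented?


Looking up precedence for each operator:
  > -> precedence 4
  * -> precedence 6
  != -> precedence 3
  && -> precedence 2
Sorted highest to lowest: *, >, !=, &&
Distinct precedence values: [6, 4, 3, 2]
Number of distinct levels: 4

4


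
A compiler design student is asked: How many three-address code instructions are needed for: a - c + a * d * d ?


Expression: a - c + a * d * d
Generating three-address code (respecting * over +/- precedence):
  Instruction 1: t1 = a * d
  Instruction 2: t2 = t1 * d
  Instruction 3: t3 = a - c
  Instruction 4: t4 = t3 + t2
Total instructions: 4

4


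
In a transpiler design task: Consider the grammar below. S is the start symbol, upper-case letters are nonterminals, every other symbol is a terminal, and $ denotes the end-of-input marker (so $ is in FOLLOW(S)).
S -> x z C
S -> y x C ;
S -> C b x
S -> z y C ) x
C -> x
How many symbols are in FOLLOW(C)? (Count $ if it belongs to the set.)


S is the start symbol and does not occur in any rule body, so FOLLOW(S) = {$}.
Examining every occurrence of C in a rule body:
  S -> x z C : C is at the right end -> add FOLLOW(S) = {$}
  S -> y x C ; : C is followed by terminal ';' -> add ';'
  S -> C b x : C is followed by terminal 'b' -> add 'b'
  S -> z y C ) x : C is followed by terminal ')' -> add ')'
  C -> x : C does not occur in the body -> contributes nothing
FOLLOW(C) = {), ;, b, $}
Count: 4

4


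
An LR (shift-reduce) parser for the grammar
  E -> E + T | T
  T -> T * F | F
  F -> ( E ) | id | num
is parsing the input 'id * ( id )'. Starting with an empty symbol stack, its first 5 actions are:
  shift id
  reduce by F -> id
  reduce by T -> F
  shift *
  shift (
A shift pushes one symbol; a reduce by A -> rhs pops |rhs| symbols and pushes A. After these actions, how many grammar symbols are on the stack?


Tracking the symbol stack through each action:
  Action 1: shift 'id' : push -> stack = [id] (size 1)
  Action 2: reduce by F -> id : pop 1, push F -> stack = [F] (size 1)
  Action 3: reduce by T -> F : pop 1, push T -> stack = [T] (size 1)
  Action 4: shift '*' : push -> stack = [T, *] (size 2)
  Action 5: shift '(' : push -> stack = [T, *, (] (size 3)
Final stack size: 3

3


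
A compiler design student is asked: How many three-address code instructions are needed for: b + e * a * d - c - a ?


Expression: b + e * a * d - c - a
Generating three-address code (respecting * over +/- precedence):
  Instruction 1: t1 = e * a
  Instruction 2: t2 = t1 * d
  Instruction 3: t3 = b + t2
  Instruction 4: t4 = t3 - c
  Instruction 5: t5 = t4 - a
Total instructions: 5

5


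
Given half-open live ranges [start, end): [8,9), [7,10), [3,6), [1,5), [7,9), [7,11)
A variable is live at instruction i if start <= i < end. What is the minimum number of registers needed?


Live ranges:
  Var0: [8, 9)
  Var1: [7, 10)
  Var2: [3, 6)
  Var3: [1, 5)
  Var4: [7, 9)
  Var5: [7, 11)
Sweep-line events (position, delta, active):
  pos=1 start -> active=1
  pos=3 start -> active=2
  pos=5 end -> active=1
  pos=6 end -> active=0
  pos=7 start -> active=1
  pos=7 start -> active=2
  pos=7 start -> active=3
  pos=8 start -> active=4
  pos=9 end -> active=3
  pos=9 end -> active=2
  pos=10 end -> active=1
  pos=11 end -> active=0
Maximum simultaneous active: 4
Minimum registers needed: 4

4


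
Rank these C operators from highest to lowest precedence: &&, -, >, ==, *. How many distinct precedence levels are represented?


Looking up precedence for each operator:
  && -> precedence 2
  - -> precedence 5
  > -> precedence 4
  == -> precedence 3
  * -> precedence 6
Sorted highest to lowest: *, -, >, ==, &&
Distinct precedence values: [6, 5, 4, 3, 2]
Number of distinct levels: 5

5


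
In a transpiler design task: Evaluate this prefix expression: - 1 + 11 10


Parsing prefix expression: - 1 + 11 10
Step 1: Innermost operation '+ 11 10'
  11 + 10 = 21
Step 2: Outer operation '- 1 [21]'
  1 - 21 = -20

-20


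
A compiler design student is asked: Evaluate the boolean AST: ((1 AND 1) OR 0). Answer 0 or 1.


Step 1: Evaluate inner node
  1 AND 1 = 1
Step 2: Evaluate root node
  1 OR 0 = 1

1


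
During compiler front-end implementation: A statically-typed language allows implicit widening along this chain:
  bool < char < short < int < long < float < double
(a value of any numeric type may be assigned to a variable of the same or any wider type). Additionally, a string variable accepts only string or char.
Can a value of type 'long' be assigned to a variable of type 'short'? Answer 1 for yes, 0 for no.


Target variable type: short
Source value type: long
Numeric ranks: long=4, short=2
Widening allowed iff rank(source) <= rank(target): 4 <= 2? No
Result: 0

0


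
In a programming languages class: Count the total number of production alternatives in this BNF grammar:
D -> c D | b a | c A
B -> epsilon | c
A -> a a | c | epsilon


Counting alternatives per rule:
  D: 3 alternative(s)
  B: 2 alternative(s)
  A: 3 alternative(s)
Sum: 3 + 2 + 3 = 8

8


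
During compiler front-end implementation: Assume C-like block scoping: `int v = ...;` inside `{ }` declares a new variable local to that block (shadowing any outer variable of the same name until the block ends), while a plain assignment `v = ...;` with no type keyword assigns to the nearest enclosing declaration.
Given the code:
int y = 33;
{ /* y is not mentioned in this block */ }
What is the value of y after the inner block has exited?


Analyzing scoping rules:
Outer scope: declares y = 33
Inner block: y is neither redeclared nor assigned -> unchanged
After the block -> 33
Result: 33

33


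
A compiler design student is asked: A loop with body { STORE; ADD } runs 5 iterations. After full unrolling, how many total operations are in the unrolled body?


Loop body operations: STORE, ADD (2 ops per iteration)
Unrolling 5 iterations:
  Iteration 1: STORE, ADD (2 ops)
  Iteration 2: STORE, ADD (2 ops)
  Iteration 3: STORE, ADD (2 ops)
  Iteration 4: STORE, ADD (2 ops)
  Iteration 5: STORE, ADD (2 ops)
Total: 5 iterations * 2 ops/iter = 10 operations

10


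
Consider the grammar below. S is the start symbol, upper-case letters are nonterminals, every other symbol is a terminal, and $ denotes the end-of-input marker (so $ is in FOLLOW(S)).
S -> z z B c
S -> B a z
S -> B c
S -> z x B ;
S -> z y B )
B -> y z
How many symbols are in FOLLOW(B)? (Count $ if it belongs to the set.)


S is the start symbol and does not occur in any rule body, so FOLLOW(S) = {$}.
Examining every occurrence of B in a rule body:
  S -> z z B c : B is followed by terminal 'c' -> add 'c'
  S -> B a z : B is followed by terminal 'a' -> add 'a'
  S -> B c : B is followed by terminal 'c' -> add 'c' (already in the set)
  S -> z x B ; : B is followed by terminal ';' -> add ';'
  S -> z y B ) : B is followed by terminal ')' -> add ')'
  B -> y z : B does not occur in the body -> contributes nothing
FOLLOW(B) = {), ;, a, c}
Count: 4

4


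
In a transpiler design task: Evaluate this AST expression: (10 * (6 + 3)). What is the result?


Expression: (10 * (6 + 3))
Evaluating step by step:
  6 + 3 = 9
  10 * 9 = 90
Result: 90

90


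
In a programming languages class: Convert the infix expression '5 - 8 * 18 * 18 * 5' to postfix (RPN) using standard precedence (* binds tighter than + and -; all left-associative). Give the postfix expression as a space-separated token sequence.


Applying the shunting-yard algorithm:
  Operand 5 -> output
  Push '-' onto operator stack -> op-stack: [-]
  Operand 8 -> output
  Push '*' onto operator stack -> op-stack: [-, *]
  Operand 18 -> output
  See '*' (prec 2); top '*' (prec 2) >= it -> pop '*' to output
  Push '*' onto operator stack -> op-stack: [-, *]
  Operand 18 -> output
  See '*' (prec 2); top '*' (prec 2) >= it -> pop '*' to output
  Push '*' onto operator stack -> op-stack: [-, *]
  Operand 5 -> output
  End of input: pop '*' to output
  End of input: pop '-' to output
Postfix result: 5 8 18 * 18 * 5 * -

5 8 18 * 18 * 5 * -


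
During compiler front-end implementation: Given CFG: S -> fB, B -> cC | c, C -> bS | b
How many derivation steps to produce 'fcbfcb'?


Grammar: S -> fB, B -> cC | c, C -> bS | b
Deriving 'fcbfcb':
Step 1: S -> fB => fB
Step 2: B -> cC => fcC
Step 3: C -> bS => fcbS
Step 4: S -> fB => fcbfB
Step 5: B -> cC => fcbfcC
Step 6: C -> b => fcbfcb
Total derivation steps: 6

6


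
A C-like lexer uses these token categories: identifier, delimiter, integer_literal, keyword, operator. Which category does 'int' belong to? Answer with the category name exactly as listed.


Token: 'int'
Checking categories:
  identifier: no
  integer_literal: no
  operator: no
  keyword: YES
  delimiter: no
Category: keyword

keyword


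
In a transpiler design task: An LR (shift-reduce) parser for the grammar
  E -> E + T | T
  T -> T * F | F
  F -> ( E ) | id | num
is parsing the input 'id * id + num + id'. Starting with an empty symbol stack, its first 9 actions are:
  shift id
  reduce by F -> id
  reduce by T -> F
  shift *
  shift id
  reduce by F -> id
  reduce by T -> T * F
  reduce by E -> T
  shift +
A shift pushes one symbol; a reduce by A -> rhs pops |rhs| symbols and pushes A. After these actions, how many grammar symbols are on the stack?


Tracking the symbol stack through each action:
  Action 1: shift 'id' : push -> stack = [id] (size 1)
  Action 2: reduce by F -> id : pop 1, push F -> stack = [F] (size 1)
  Action 3: reduce by T -> F : pop 1, push T -> stack = [T] (size 1)
  Action 4: shift '*' : push -> stack = [T, *] (size 2)
  Action 5: shift 'id' : push -> stack = [T, *, id] (size 3)
  Action 6: reduce by F -> id : pop 1, push F -> stack = [T, *, F] (size 3)
  Action 7: reduce by T -> T * F : pop 3, push T -> stack = [T] (size 1)
  Action 8: reduce by E -> T : pop 1, push E -> stack = [E] (size 1)
  Action 9: shift '+' : push -> stack = [E, +] (size 2)
Final stack size: 2

2


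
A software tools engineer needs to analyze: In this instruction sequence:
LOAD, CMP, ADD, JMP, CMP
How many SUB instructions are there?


Scanning instruction sequence for SUB:
  Position 1: LOAD
  Position 2: CMP
  Position 3: ADD
  Position 4: JMP
  Position 5: CMP
Matches at positions: []
Total SUB count: 0

0


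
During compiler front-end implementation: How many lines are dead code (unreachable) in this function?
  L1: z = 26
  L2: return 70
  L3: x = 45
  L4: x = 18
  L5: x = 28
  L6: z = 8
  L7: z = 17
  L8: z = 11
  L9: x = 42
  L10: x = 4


Analyzing control flow:
  L1: reachable (before return)
  L2: reachable (return statement)
  L3: DEAD (after return at L2)
  L4: DEAD (after return at L2)
  L5: DEAD (after return at L2)
  L6: DEAD (after return at L2)
  L7: DEAD (after return at L2)
  L8: DEAD (after return at L2)
  L9: DEAD (after return at L2)
  L10: DEAD (after return at L2)
Return at L2, total lines = 10
Dead lines: L3 through L10
Count: 8

8


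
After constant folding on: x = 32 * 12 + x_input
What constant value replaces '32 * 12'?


Identifying constant sub-expression:
  Original: x = 32 * 12 + x_input
  32 and 12 are both compile-time constants
  Evaluating: 32 * 12 = 384
  After folding: x = 384 + x_input

384


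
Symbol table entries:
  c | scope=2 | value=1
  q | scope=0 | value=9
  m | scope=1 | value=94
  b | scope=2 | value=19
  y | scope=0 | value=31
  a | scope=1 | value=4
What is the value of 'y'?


Searching symbol table for 'y':
  c | scope=2 | value=1
  q | scope=0 | value=9
  m | scope=1 | value=94
  b | scope=2 | value=19
  y | scope=0 | value=31 <- MATCH
  a | scope=1 | value=4
Found 'y' at scope 0 with value 31

31


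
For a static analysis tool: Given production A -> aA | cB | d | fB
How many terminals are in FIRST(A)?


Production: A -> aA | cB | d | fB
Examining each alternative for leading terminals:
  A -> aA : first terminal = 'a'
  A -> cB : first terminal = 'c'
  A -> d : first terminal = 'd'
  A -> fB : first terminal = 'f'
FIRST(A) = {a, c, d, f}
Count: 4

4


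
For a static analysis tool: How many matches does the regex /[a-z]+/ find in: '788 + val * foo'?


Pattern: /[a-z]+/ (identifiers)
Input: '788 + val * foo'
Scanning for matches:
  Match 1: 'val'
  Match 2: 'foo'
Total matches: 2

2


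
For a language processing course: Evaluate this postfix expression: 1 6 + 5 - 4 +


Processing tokens left to right:
Push 1, Push 6
Pop 1 and 6, compute 1 + 6 = 7, push 7
Push 5
Pop 7 and 5, compute 7 - 5 = 2, push 2
Push 4
Pop 2 and 4, compute 2 + 4 = 6, push 6
Stack result: 6

6


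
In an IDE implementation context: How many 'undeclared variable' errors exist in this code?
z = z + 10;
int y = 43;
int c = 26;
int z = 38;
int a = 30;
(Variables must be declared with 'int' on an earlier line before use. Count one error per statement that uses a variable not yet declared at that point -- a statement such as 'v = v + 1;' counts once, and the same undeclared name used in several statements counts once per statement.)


Scanning code line by line:
  Line 1: use 'z' -> ERROR (undeclared)
  Line 2: declare 'y' -> declared = ['y']
  Line 3: declare 'c' -> declared = ['c', 'y']
  Line 4: declare 'z' -> declared = ['c', 'y', 'z']
  Line 5: declare 'a' -> declared = ['a', 'c', 'y', 'z']
Total undeclared variable errors: 1

1


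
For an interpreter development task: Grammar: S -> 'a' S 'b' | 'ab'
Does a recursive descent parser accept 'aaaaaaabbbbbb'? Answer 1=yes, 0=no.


Grammar accepts strings of the form a^n b^n (n >= 1)
Word: 'aaaaaaabbbbbb'
Counting: 7 a's and 6 b's
Check: 7 == 6? No
Mismatch: a-count != b-count
Rejected

0


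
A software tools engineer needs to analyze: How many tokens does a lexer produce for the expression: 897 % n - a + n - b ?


Scanning '897 % n - a + n - b'
Token 1: '897' -> integer_literal
Token 2: '%' -> operator
Token 3: 'n' -> identifier
Token 4: '-' -> operator
Token 5: 'a' -> identifier
Token 6: '+' -> operator
Token 7: 'n' -> identifier
Token 8: '-' -> operator
Token 9: 'b' -> identifier
Total tokens: 9

9


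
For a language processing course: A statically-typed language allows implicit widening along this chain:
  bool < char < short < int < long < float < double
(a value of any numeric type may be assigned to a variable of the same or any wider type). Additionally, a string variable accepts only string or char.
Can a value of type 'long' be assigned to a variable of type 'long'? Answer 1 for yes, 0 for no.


Target variable type: long
Source value type: long
Numeric ranks: long=4, long=4
Widening allowed iff rank(source) <= rank(target): 4 <= 4? Yes
Result: 1

1


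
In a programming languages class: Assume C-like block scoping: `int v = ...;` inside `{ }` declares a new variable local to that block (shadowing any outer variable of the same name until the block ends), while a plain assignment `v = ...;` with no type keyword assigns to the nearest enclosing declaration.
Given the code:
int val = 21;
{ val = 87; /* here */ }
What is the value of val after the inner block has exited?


Analyzing scoping rules:
Outer scope: declares val = 21
Inner block: 'val = 87;' has no type keyword, so it is an assignment to the outer val (no shadowing)
The assignment changed the outer variable itself, so the new value persists after the block -> 87
Result: 87

87


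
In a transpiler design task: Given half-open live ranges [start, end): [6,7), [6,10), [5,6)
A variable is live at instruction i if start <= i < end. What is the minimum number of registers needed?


Live ranges:
  Var0: [6, 7)
  Var1: [6, 10)
  Var2: [5, 6)
Sweep-line events (position, delta, active):
  pos=5 start -> active=1
  pos=6 end -> active=0
  pos=6 start -> active=1
  pos=6 start -> active=2
  pos=7 end -> active=1
  pos=10 end -> active=0
Maximum simultaneous active: 2
Minimum registers needed: 2

2


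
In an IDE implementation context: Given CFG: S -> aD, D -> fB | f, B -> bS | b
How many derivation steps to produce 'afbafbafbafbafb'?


Grammar: S -> aD, D -> fB | f, B -> bS | b
Deriving 'afbafbafbafbafb':
Step 1: S -> aD => aD
Step 2: D -> fB => afB
Step 3: B -> bS => afbS
Step 4: S -> aD => afbaD
Step 5: D -> fB => afbafB
Step 6: B -> bS => afbafbS
Step 7: S -> aD => afbafbaD
Step 8: D -> fB => afbafbafB
Step 9: B -> bS => afbafbafbS
Step 10: S -> aD => afbafbafbaD
Step 11: D -> fB => afbafbafbafB
Step 12: B -> bS => afbafbafbafbS
Step 13: S -> aD => afbafbafbafbaD
Step 14: D -> fB => afbafbafbafbafB
Step 15: B -> b => afbafbafbafbafb
Total derivation steps: 15

15


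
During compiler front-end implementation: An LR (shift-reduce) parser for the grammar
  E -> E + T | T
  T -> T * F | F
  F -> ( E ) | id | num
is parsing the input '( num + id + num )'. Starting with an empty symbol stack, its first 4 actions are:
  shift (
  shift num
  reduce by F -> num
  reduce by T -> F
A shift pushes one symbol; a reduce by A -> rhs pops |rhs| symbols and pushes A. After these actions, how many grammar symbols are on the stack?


Tracking the symbol stack through each action:
  Action 1: shift '(' : push -> stack = [(] (size 1)
  Action 2: shift 'num' : push -> stack = [(, num] (size 2)
  Action 3: reduce by F -> num : pop 1, push F -> stack = [(, F] (size 2)
  Action 4: reduce by T -> F : pop 1, push T -> stack = [(, T] (size 2)
Final stack size: 2

2


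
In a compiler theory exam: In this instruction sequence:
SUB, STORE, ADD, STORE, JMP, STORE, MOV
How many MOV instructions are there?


Scanning instruction sequence for MOV:
  Position 1: SUB
  Position 2: STORE
  Position 3: ADD
  Position 4: STORE
  Position 5: JMP
  Position 6: STORE
  Position 7: MOV <- MATCH
Matches at positions: [7]
Total MOV count: 1

1


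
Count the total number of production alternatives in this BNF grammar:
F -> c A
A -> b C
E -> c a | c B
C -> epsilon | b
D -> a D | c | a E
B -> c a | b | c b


Counting alternatives per rule:
  F: 1 alternative(s)
  A: 1 alternative(s)
  E: 2 alternative(s)
  C: 2 alternative(s)
  D: 3 alternative(s)
  B: 3 alternative(s)
Sum: 1 + 1 + 2 + 2 + 3 + 3 = 12

12


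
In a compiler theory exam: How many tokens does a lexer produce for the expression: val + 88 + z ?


Scanning 'val + 88 + z'
Token 1: 'val' -> identifier
Token 2: '+' -> operator
Token 3: '88' -> integer_literal
Token 4: '+' -> operator
Token 5: 'z' -> identifier
Total tokens: 5

5


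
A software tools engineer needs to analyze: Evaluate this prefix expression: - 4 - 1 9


Parsing prefix expression: - 4 - 1 9
Step 1: Innermost operation '- 1 9'
  1 - 9 = -8
Step 2: Outer operation '- 4 [-8]'
  4 - -8 = 12

12


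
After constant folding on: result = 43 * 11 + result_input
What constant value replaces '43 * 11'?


Identifying constant sub-expression:
  Original: result = 43 * 11 + result_input
  43 and 11 are both compile-time constants
  Evaluating: 43 * 11 = 473
  After folding: result = 473 + result_input

473


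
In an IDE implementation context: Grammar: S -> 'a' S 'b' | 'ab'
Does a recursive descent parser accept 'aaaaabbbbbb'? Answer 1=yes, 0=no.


Grammar accepts strings of the form a^n b^n (n >= 1)
Word: 'aaaaabbbbbb'
Counting: 5 a's and 6 b's
Check: 5 == 6? No
Mismatch: a-count != b-count
Rejected

0


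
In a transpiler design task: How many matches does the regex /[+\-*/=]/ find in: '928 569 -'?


Pattern: /[+\-*/=]/ (operators)
Input: '928 569 -'
Scanning for matches:
  Match 1: '-'
Total matches: 1

1


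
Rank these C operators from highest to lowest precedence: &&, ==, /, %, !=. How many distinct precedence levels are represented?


Looking up precedence for each operator:
  && -> precedence 2
  == -> precedence 3
  / -> precedence 6
  % -> precedence 6
  != -> precedence 3
Sorted highest to lowest: /, %, ==, !=, &&
Distinct precedence values: [6, 3, 2]
Number of distinct levels: 3

3


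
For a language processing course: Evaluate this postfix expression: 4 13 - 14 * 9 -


Processing tokens left to right:
Push 4, Push 13
Pop 4 and 13, compute 4 - 13 = -9, push -9
Push 14
Pop -9 and 14, compute -9 * 14 = -126, push -126
Push 9
Pop -126 and 9, compute -126 - 9 = -135, push -135
Stack result: -135

-135


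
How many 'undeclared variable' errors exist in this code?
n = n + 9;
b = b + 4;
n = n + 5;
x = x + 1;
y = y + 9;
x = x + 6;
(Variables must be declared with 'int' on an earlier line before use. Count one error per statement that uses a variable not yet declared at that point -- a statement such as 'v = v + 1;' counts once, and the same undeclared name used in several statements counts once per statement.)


Scanning code line by line:
  Line 1: use 'n' -> ERROR (undeclared)
  Line 2: use 'b' -> ERROR (undeclared)
  Line 3: use 'n' -> ERROR (undeclared)
  Line 4: use 'x' -> ERROR (undeclared)
  Line 5: use 'y' -> ERROR (undeclared)
  Line 6: use 'x' -> ERROR (undeclared)
Total undeclared variable errors: 6

6


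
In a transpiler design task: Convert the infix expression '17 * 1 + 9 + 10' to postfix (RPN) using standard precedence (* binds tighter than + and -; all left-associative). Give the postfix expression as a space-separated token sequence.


Applying the shunting-yard algorithm:
  Operand 17 -> output
  Push '*' onto operator stack -> op-stack: [*]
  Operand 1 -> output
  See '+' (prec 1); top '*' (prec 2) >= it -> pop '*' to output
  Push '+' onto operator stack -> op-stack: [+]
  Operand 9 -> output
  See '+' (prec 1); top '+' (prec 1) >= it -> pop '+' to output
  Push '+' onto operator stack -> op-stack: [+]
  Operand 10 -> output
  End of input: pop '+' to output
Postfix result: 17 1 * 9 + 10 +

17 1 * 9 + 10 +


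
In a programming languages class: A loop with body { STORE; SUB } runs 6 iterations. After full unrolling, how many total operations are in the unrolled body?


Loop body operations: STORE, SUB (2 ops per iteration)
Unrolling 6 iterations:
  Iteration 1: STORE, SUB (2 ops)
  Iteration 2: STORE, SUB (2 ops)
  Iteration 3: STORE, SUB (2 ops)
  Iteration 4: STORE, SUB (2 ops)
  Iteration 5: STORE, SUB (2 ops)
  Iteration 6: STORE, SUB (2 ops)
Total: 6 iterations * 2 ops/iter = 12 operations

12


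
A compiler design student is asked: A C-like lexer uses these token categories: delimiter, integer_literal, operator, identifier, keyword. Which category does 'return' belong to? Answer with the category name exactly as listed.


Token: 'return'
Checking categories:
  identifier: no
  integer_literal: no
  operator: no
  keyword: YES
  delimiter: no
Category: keyword

keyword


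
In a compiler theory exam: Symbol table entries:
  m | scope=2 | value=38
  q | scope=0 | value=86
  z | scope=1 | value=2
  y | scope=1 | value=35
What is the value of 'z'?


Searching symbol table for 'z':
  m | scope=2 | value=38
  q | scope=0 | value=86
  z | scope=1 | value=2 <- MATCH
  y | scope=1 | value=35
Found 'z' at scope 1 with value 2

2


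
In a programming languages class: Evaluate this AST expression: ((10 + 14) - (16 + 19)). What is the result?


Expression: ((10 + 14) - (16 + 19))
Evaluating step by step:
  10 + 14 = 24
  16 + 19 = 35
  24 - 35 = -11
Result: -11

-11


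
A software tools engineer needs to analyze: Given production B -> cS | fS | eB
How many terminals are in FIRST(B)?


Production: B -> cS | fS | eB
Examining each alternative for leading terminals:
  B -> cS : first terminal = 'c'
  B -> fS : first terminal = 'f'
  B -> eB : first terminal = 'e'
FIRST(B) = {c, e, f}
Count: 3

3


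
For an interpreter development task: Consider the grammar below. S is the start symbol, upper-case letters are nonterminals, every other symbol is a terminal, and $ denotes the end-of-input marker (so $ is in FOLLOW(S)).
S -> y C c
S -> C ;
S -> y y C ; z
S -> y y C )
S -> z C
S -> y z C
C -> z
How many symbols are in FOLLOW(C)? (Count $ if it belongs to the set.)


S is the start symbol and does not occur in any rule body, so FOLLOW(S) = {$}.
Examining every occurrence of C in a rule body:
  S -> y C c : C is followed by terminal 'c' -> add 'c'
  S -> C ; : C is followed by terminal ';' -> add ';'
  S -> y y C ; z : C is followed by terminal ';' -> add ';' (already in the set)
  S -> y y C ) : C is followed by terminal ')' -> add ')'
  S -> z C : C is at the right end -> add FOLLOW(S) = {$}
  S -> y z C : C is at the right end -> add FOLLOW(S) = {$} (already in the set)
  C -> z : C does not occur in the body -> contributes nothing
FOLLOW(C) = {), ;, c, $}
Count: 4

4


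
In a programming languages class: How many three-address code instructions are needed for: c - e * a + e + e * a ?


Expression: c - e * a + e + e * a
Generating three-address code (respecting * over +/- precedence):
  Instruction 1: t1 = e * a
  Instruction 2: t2 = e * a
  Instruction 3: t3 = c - t1
  Instruction 4: t4 = t3 + e
  Instruction 5: t5 = t4 + t2
Total instructions: 5

5


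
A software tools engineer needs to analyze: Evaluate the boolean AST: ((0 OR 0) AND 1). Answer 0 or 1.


Step 1: Evaluate inner node
  0 OR 0 = 0
Step 2: Evaluate root node
  0 AND 1 = 0

0


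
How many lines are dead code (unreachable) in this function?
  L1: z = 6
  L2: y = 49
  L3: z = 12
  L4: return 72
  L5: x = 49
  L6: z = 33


Analyzing control flow:
  L1: reachable (before return)
  L2: reachable (before return)
  L3: reachable (before return)
  L4: reachable (return statement)
  L5: DEAD (after return at L4)
  L6: DEAD (after return at L4)
Return at L4, total lines = 6
Dead lines: L5 through L6
Count: 2

2


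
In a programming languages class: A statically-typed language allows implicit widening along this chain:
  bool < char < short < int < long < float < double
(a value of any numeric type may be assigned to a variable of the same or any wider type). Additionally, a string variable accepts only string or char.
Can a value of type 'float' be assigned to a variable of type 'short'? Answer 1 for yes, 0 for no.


Target variable type: short
Source value type: float
Numeric ranks: float=5, short=2
Widening allowed iff rank(source) <= rank(target): 5 <= 2? No
Result: 0

0
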